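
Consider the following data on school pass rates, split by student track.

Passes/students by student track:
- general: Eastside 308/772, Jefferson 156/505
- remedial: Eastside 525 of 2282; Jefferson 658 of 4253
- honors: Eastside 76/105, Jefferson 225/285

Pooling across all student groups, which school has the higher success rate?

General: Eastside 308/772 = 39.9%, Jefferson 156/505 = 30.9% → Eastside
Remedial: Eastside 525/2282 = 23.0%, Jefferson 658/4253 = 15.5% → Eastside
Honors: Eastside 76/105 = 72.4%, Jefferson 225/285 = 78.9% → Jefferson
Overall: Eastside 909/3159 = 28.8%, Jefferson 1039/5043 = 20.6% → Eastside
(Neither sweeps every student group, but Eastside has the higher pooled rate.)

Eastside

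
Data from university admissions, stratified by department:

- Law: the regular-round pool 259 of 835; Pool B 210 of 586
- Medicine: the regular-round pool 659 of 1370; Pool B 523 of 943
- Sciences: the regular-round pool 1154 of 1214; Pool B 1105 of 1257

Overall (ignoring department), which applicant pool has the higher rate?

Pool B

Law: the regular-round pool 259/835 = 31.0%, Pool B 210/586 = 35.8% → Pool B
Medicine: the regular-round pool 659/1370 = 48.1%, Pool B 523/943 = 55.5% → Pool B
Sciences: the regular-round pool 1154/1214 = 95.1%, Pool B 1105/1257 = 87.9% → the regular-round pool
Overall: the regular-round pool 2072/3419 = 60.6%, Pool B 1838/2786 = 66.0% → Pool B
(Neither sweeps every department group, but Pool B has the higher pooled rate.)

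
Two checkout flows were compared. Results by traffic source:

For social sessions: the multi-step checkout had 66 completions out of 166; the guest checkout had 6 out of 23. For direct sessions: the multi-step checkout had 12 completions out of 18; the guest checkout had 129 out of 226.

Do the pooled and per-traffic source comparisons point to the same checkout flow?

Social: the multi-step checkout 66/166 = 39.8%, the guest checkout 6/23 = 26.1% → the multi-step checkout
Direct: the multi-step checkout 12/18 = 66.7%, the guest checkout 129/226 = 57.1% → the multi-step checkout
Overall: the multi-step checkout 78/184 = 42.4%, the guest checkout 135/249 = 54.2% → the guest checkout
The multi-step checkout wins each traffic group but the guest checkout wins overall — the comparison reverses. The multi-step checkout's sessions skew toward social, which has a lower base rate.

No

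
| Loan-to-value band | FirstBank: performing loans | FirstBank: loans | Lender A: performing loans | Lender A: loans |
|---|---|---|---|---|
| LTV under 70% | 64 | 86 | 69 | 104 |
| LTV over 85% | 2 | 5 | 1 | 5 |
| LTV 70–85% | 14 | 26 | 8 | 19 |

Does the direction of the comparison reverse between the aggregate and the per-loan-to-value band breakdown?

LTV under 70%: FirstBank 64/86 = 74.4%, Lender A 69/104 = 66.3% → FirstBank
LTV over 85%: FirstBank 2/5 = 40.0%, Lender A 1/5 = 20.0% → FirstBank
LTV 70–85%: FirstBank 14/26 = 53.8%, Lender A 8/19 = 42.1% → FirstBank
Overall: FirstBank 80/117 = 68.4%, Lender A 78/128 = 60.9% → FirstBank
FirstBank wins overall and in every loan-to-value group — no reversal.

No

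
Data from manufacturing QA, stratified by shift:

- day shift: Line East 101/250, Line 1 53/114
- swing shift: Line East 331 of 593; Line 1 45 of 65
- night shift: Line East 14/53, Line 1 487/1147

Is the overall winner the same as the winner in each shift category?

No

Day shift: Line East 101/250 = 40.4%, Line 1 53/114 = 46.5% → Line 1
Swing shift: Line East 331/593 = 55.8%, Line 1 45/65 = 69.2% → Line 1
Night shift: Line East 14/53 = 26.4%, Line 1 487/1147 = 42.5% → Line 1
Overall: Line East 446/896 = 49.8%, Line 1 585/1326 = 44.1% → Line East
Line 1 wins each shift group but Line East wins overall — the comparison reverses. Line 1's units skew toward night shift, which has a lower base rate.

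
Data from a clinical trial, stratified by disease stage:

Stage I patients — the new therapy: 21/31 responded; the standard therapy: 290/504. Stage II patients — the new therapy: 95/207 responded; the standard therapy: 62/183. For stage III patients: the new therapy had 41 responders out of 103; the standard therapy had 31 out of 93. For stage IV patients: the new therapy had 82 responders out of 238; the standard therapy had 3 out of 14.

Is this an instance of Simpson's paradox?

Stage I: the new therapy 21/31 = 67.7%, the standard therapy 290/504 = 57.5% → the new therapy
Stage II: the new therapy 95/207 = 45.9%, the standard therapy 62/183 = 33.9% → the new therapy
Stage III: the new therapy 41/103 = 39.8%, the standard therapy 31/93 = 33.3% → the new therapy
Stage IV: the new therapy 82/238 = 34.5%, the standard therapy 3/14 = 21.4% → the new therapy
Overall: the new therapy 239/579 = 41.3%, the standard therapy 386/794 = 48.6% → the standard therapy
The new therapy wins each disease group but the standard therapy wins overall — the comparison reverses. The new therapy's patients skew toward stage IV, which has a lower base rate.

Yes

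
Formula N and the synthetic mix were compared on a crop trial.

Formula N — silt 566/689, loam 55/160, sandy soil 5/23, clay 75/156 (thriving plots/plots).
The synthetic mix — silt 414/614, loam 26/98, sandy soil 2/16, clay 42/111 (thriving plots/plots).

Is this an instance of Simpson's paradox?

Silt: Formula N 566/689 = 82.1%, the synthetic mix 414/614 = 67.4% → Formula N
Loam: Formula N 55/160 = 34.4%, the synthetic mix 26/98 = 26.5% → Formula N
Sandy soil: Formula N 5/23 = 21.7%, the synthetic mix 2/16 = 12.5% → Formula N
Clay: Formula N 75/156 = 48.1%, the synthetic mix 42/111 = 37.8% → Formula N
Overall: Formula N 701/1028 = 68.2%, the synthetic mix 484/839 = 57.7% → Formula N
Formula N wins overall and in every soil group — no reversal.

No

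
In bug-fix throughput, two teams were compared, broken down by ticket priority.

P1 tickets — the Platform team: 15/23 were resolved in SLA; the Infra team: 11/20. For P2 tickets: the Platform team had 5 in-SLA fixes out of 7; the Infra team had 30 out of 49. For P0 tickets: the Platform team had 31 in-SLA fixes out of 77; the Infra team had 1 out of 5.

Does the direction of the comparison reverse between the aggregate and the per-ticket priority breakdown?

Yes

P1: the Platform team 15/23 = 65.2%, the Infra team 11/20 = 55.0% → the Platform team
P2: the Platform team 5/7 = 71.4%, the Infra team 30/49 = 61.2% → the Platform team
P0: the Platform team 31/77 = 40.3%, the Infra team 1/5 = 20.0% → the Platform team
Overall: the Platform team 51/107 = 47.7%, the Infra team 42/74 = 56.8% → the Infra team
The Platform team wins each ticket group but the Infra team wins overall — the comparison reverses. The Platform team's tickets skew toward P0, which has a lower base rate.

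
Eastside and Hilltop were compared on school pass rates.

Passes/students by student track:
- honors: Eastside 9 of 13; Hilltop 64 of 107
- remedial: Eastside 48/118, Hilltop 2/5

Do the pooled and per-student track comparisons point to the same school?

No

Honors: Eastside 9/13 = 69.2%, Hilltop 64/107 = 59.8% → Eastside
Remedial: Eastside 48/118 = 40.7%, Hilltop 2/5 = 40.0% → Eastside
Overall: Eastside 57/131 = 43.5%, Hilltop 66/112 = 58.9% → Hilltop
Eastside wins each student group but Hilltop wins overall — the comparison reverses. Eastside's students skew toward remedial, which has a lower base rate.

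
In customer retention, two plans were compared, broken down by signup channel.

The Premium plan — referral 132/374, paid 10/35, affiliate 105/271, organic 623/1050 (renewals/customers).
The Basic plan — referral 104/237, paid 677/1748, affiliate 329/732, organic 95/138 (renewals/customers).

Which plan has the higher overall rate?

Referral: the Premium plan 132/374 = 35.3%, the Basic plan 104/237 = 43.9% → the Basic plan
Paid: the Premium plan 10/35 = 28.6%, the Basic plan 677/1748 = 38.7% → the Basic plan
Affiliate: the Premium plan 105/271 = 38.7%, the Basic plan 329/732 = 44.9% → the Basic plan
Organic: the Premium plan 623/1050 = 59.3%, the Basic plan 95/138 = 68.8% → the Basic plan
Overall: the Premium plan 870/1730 = 50.3%, the Basic plan 1205/2855 = 42.2% → the Premium plan
(The Basic plan wins every signup group but the Premium plan wins overall — the Basic plan's customers skew toward the low-rate paid group.)

the Premium plan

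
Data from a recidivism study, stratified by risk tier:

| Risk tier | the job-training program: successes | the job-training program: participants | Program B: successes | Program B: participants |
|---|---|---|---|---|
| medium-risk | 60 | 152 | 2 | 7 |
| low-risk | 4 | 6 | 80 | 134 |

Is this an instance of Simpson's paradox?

Medium-risk: the job-training program 60/152 = 39.5%, Program B 2/7 = 28.6% → the job-training program
Low-risk: the job-training program 4/6 = 66.7%, Program B 80/134 = 59.7% → the job-training program
Overall: the job-training program 64/158 = 40.5%, Program B 82/141 = 58.2% → Program B
The job-training program wins each risk group but Program B wins overall — the comparison reverses. The job-training program's participants skew toward medium-risk, which has a lower base rate.

Yes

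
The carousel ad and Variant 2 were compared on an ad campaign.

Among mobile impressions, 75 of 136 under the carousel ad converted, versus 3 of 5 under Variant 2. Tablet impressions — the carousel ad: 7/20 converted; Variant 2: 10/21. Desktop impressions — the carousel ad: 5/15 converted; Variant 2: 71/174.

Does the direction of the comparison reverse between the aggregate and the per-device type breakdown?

Mobile: the carousel ad 75/136 = 55.1%, Variant 2 3/5 = 60.0% → Variant 2
Tablet: the carousel ad 7/20 = 35.0%, Variant 2 10/21 = 47.6% → Variant 2
Desktop: the carousel ad 5/15 = 33.3%, Variant 2 71/174 = 40.8% → Variant 2
Overall: the carousel ad 87/171 = 50.9%, Variant 2 84/200 = 42.0% → the carousel ad
Variant 2 wins each device group but the carousel ad wins overall — the comparison reverses. Variant 2's impressions skew toward desktop, which has a lower base rate.

Yes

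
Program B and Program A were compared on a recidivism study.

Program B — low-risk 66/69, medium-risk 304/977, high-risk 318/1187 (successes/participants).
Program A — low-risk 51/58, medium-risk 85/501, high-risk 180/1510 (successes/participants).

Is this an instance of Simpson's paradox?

Low-risk: Program B 66/69 = 95.7%, Program A 51/58 = 87.9% → Program B
Medium-risk: Program B 304/977 = 31.1%, Program A 85/501 = 17.0% → Program B
High-risk: Program B 318/1187 = 26.8%, Program A 180/1510 = 11.9% → Program B
Overall: Program B 688/2233 = 30.8%, Program A 316/2069 = 15.3% → Program B
Program B wins overall and in every risk group — no reversal.

No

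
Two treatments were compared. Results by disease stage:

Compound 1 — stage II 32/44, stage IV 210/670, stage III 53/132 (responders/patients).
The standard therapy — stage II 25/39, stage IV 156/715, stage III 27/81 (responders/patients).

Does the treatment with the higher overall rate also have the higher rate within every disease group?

Stage II: Compound 1 32/44 = 72.7%, the standard therapy 25/39 = 64.1% → Compound 1
Stage IV: Compound 1 210/670 = 31.3%, the standard therapy 156/715 = 21.8% → Compound 1
Stage III: Compound 1 53/132 = 40.2%, the standard therapy 27/81 = 33.3% → Compound 1
Overall: Compound 1 295/846 = 34.9%, the standard therapy 208/835 = 24.9% → Compound 1
Compound 1 wins overall and in every disease group — no reversal.

Yes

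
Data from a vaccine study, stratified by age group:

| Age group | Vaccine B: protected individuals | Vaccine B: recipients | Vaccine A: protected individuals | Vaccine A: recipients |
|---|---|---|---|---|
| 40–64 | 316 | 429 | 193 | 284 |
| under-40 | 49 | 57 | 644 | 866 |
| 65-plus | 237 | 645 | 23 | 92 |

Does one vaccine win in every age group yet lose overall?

Yes

40–64: Vaccine B 316/429 = 73.7%, Vaccine A 193/284 = 68.0% → Vaccine B
Under-40: Vaccine B 49/57 = 86.0%, Vaccine A 644/866 = 74.4% → Vaccine B
65-plus: Vaccine B 237/645 = 36.7%, Vaccine A 23/92 = 25.0% → Vaccine B
Overall: Vaccine B 602/1131 = 53.2%, Vaccine A 860/1242 = 69.2% → Vaccine A
Vaccine B wins each age group but Vaccine A wins overall — the comparison reverses. Vaccine B's recipients skew toward 65-plus, which has a lower base rate.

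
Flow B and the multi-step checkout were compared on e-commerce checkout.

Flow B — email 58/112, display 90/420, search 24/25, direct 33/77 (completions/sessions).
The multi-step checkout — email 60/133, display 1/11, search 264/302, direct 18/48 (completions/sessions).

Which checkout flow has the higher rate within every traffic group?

Flow B

Email: Flow B 58/112 = 51.8%, the multi-step checkout 60/133 = 45.1% → Flow B
Display: Flow B 90/420 = 21.4%, the multi-step checkout 1/11 = 9.1% → Flow B
Search: Flow B 24/25 = 96.0%, the multi-step checkout 264/302 = 87.4% → Flow B
Direct: Flow B 33/77 = 42.9%, the multi-step checkout 18/48 = 37.5% → Flow B
Flow B has the higher rate in all 4 groups.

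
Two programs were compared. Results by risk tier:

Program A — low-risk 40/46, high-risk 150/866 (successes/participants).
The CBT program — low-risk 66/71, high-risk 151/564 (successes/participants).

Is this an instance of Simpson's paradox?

Low-risk: Program A 40/46 = 87.0%, the CBT program 66/71 = 93.0% → the CBT program
High-risk: Program A 150/866 = 17.3%, the CBT program 151/564 = 26.8% → the CBT program
Overall: Program A 190/912 = 20.8%, the CBT program 217/635 = 34.2% → the CBT program
The CBT program wins overall and in every risk group — no reversal.

No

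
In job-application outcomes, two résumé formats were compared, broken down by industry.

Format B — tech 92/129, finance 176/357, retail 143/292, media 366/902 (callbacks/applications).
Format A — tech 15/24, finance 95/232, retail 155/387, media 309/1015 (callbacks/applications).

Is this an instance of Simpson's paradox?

Tech: Format B 92/129 = 71.3%, Format A 15/24 = 62.5% → Format B
Finance: Format B 176/357 = 49.3%, Format A 95/232 = 40.9% → Format B
Retail: Format B 143/292 = 49.0%, Format A 155/387 = 40.1% → Format B
Media: Format B 366/902 = 40.6%, Format A 309/1015 = 30.4% → Format B
Overall: Format B 777/1680 = 46.2%, Format A 574/1658 = 34.6% → Format B
Format B wins overall and in every industry group — no reversal.

No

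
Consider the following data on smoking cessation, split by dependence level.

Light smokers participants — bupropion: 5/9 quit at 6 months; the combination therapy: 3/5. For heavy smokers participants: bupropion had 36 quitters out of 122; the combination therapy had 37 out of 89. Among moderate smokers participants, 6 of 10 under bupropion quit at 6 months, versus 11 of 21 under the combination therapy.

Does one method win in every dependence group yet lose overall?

Light smokers: bupropion 5/9 = 55.6%, the combination therapy 3/5 = 60.0% → the combination therapy
Heavy smokers: bupropion 36/122 = 29.5%, the combination therapy 37/89 = 41.6% → the combination therapy
Moderate smokers: bupropion 6/10 = 60.0%, the combination therapy 11/21 = 52.4% → bupropion
Overall: bupropion 47/141 = 33.3%, the combination therapy 51/115 = 44.3% → the combination therapy
Neither sweeps: bupropion wins 1 of 3 groups, the combination therapy wins 2. The combination therapy wins overall but not every group — no Simpson reversal.

No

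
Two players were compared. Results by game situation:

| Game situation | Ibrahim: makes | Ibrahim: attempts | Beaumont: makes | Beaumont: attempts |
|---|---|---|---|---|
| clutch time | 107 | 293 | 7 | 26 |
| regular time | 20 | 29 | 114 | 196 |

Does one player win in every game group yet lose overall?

Yes

Clutch time: Ibrahim 107/293 = 36.5%, Beaumont 7/26 = 26.9% → Ibrahim
Regular time: Ibrahim 20/29 = 69.0%, Beaumont 114/196 = 58.2% → Ibrahim
Overall: Ibrahim 127/322 = 39.4%, Beaumont 121/222 = 54.5% → Beaumont
Ibrahim wins each game group but Beaumont wins overall — the comparison reverses. Ibrahim's attempts skew toward clutch time, which has a lower base rate.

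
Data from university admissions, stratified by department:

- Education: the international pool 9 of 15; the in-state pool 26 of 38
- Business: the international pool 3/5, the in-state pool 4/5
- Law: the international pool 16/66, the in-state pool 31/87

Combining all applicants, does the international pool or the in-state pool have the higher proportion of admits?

the in-state pool

Education: the international pool 9/15 = 60.0%, the in-state pool 26/38 = 68.4% → the in-state pool
Business: the international pool 3/5 = 60.0%, the in-state pool 4/5 = 80.0% → the in-state pool
Law: the international pool 16/66 = 24.2%, the in-state pool 31/87 = 35.6% → the in-state pool
Overall: the international pool 28/86 = 32.6%, the in-state pool 61/130 = 46.9% → the in-state pool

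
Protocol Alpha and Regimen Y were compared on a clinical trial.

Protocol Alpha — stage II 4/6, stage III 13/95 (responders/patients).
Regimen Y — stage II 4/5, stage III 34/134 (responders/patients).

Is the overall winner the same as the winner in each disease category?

Stage II: Protocol Alpha 4/6 = 66.7%, Regimen Y 4/5 = 80.0% → Regimen Y
Stage III: Protocol Alpha 13/95 = 13.7%, Regimen Y 34/134 = 25.4% → Regimen Y
Overall: Protocol Alpha 17/101 = 16.8%, Regimen Y 38/139 = 27.3% → Regimen Y
Regimen Y wins overall and in every disease group — no reversal.

Yes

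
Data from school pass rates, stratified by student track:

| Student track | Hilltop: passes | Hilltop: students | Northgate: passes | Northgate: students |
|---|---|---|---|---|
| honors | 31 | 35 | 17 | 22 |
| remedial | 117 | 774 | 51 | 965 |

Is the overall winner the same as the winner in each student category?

Yes

Honors: Hilltop 31/35 = 88.6%, Northgate 17/22 = 77.3% → Hilltop
Remedial: Hilltop 117/774 = 15.1%, Northgate 51/965 = 5.3% → Hilltop
Overall: Hilltop 148/809 = 18.3%, Northgate 68/987 = 6.9% → Hilltop
Hilltop wins overall and in every student group — no reversal.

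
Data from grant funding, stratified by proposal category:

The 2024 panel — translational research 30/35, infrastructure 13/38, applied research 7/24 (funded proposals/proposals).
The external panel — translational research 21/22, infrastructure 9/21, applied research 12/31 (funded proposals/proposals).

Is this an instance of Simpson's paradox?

Translational research: the 2024 panel 30/35 = 85.7%, the external panel 21/22 = 95.5% → the external panel
Infrastructure: the 2024 panel 13/38 = 34.2%, the external panel 9/21 = 42.9% → the external panel
Applied research: the 2024 panel 7/24 = 29.2%, the external panel 12/31 = 38.7% → the external panel
Overall: the 2024 panel 50/97 = 51.5%, the external panel 42/74 = 56.8% → the external panel
The external panel wins overall and in every proposal group — no reversal.

No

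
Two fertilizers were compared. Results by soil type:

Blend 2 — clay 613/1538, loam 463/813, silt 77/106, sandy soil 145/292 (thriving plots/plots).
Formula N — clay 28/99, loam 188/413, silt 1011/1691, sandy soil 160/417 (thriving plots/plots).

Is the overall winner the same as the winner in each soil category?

No

Clay: Blend 2 613/1538 = 39.9%, Formula N 28/99 = 28.3% → Blend 2
Loam: Blend 2 463/813 = 56.9%, Formula N 188/413 = 45.5% → Blend 2
Silt: Blend 2 77/106 = 72.6%, Formula N 1011/1691 = 59.8% → Blend 2
Sandy soil: Blend 2 145/292 = 49.7%, Formula N 160/417 = 38.4% → Blend 2
Overall: Blend 2 1298/2749 = 47.2%, Formula N 1387/2620 = 52.9% → Formula N
Blend 2 wins each soil group but Formula N wins overall — the comparison reverses. Blend 2's plots skew toward clay, which has a lower base rate.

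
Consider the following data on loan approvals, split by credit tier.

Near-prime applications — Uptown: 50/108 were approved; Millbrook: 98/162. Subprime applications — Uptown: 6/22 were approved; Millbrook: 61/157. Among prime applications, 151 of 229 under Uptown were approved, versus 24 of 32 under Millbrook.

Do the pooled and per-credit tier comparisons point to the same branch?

Near-prime: Uptown 50/108 = 46.3%, Millbrook 98/162 = 60.5% → Millbrook
Subprime: Uptown 6/22 = 27.3%, Millbrook 61/157 = 38.9% → Millbrook
Prime: Uptown 151/229 = 65.9%, Millbrook 24/32 = 75.0% → Millbrook
Overall: Uptown 207/359 = 57.7%, Millbrook 183/351 = 52.1% → Uptown
Millbrook wins each credit group but Uptown wins overall — the comparison reverses. Millbrook's applications skew toward subprime, which has a lower base rate.

No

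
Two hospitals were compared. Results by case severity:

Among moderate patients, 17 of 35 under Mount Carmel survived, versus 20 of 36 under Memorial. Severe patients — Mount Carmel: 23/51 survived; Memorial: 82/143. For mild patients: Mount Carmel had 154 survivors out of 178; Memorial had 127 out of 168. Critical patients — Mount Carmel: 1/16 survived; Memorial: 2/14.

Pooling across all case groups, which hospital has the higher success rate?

Mount Carmel

Moderate: Mount Carmel 17/35 = 48.6%, Memorial 20/36 = 55.6% → Memorial
Severe: Mount Carmel 23/51 = 45.1%, Memorial 82/143 = 57.3% → Memorial
Mild: Mount Carmel 154/178 = 86.5%, Memorial 127/168 = 75.6% → Mount Carmel
Critical: Mount Carmel 1/16 = 6.2%, Memorial 2/14 = 14.3% → Memorial
Overall: Mount Carmel 195/280 = 69.6%, Memorial 231/361 = 64.0% → Mount Carmel
(Neither sweeps every case group, but Mount Carmel has the higher pooled rate.)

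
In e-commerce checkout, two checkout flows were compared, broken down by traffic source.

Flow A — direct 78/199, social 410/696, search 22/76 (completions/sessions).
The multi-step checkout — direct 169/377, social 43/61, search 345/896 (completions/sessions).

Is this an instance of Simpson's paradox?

Yes

Direct: Flow A 78/199 = 39.2%, the multi-step checkout 169/377 = 44.8% → the multi-step checkout
Social: Flow A 410/696 = 58.9%, the multi-step checkout 43/61 = 70.5% → the multi-step checkout
Search: Flow A 22/76 = 28.9%, the multi-step checkout 345/896 = 38.5% → the multi-step checkout
Overall: Flow A 510/971 = 52.5%, the multi-step checkout 557/1334 = 41.8% → Flow A
The multi-step checkout wins each traffic group but Flow A wins overall — the comparison reverses. The multi-step checkout's sessions skew toward search, which has a lower base rate.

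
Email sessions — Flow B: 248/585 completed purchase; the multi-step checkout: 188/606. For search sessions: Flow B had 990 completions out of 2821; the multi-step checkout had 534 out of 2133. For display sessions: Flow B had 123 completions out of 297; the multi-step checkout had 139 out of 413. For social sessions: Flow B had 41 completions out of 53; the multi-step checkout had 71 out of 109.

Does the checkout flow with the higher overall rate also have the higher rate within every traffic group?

Email: Flow B 248/585 = 42.4%, the multi-step checkout 188/606 = 31.0% → Flow B
Search: Flow B 990/2821 = 35.1%, the multi-step checkout 534/2133 = 25.0% → Flow B
Display: Flow B 123/297 = 41.4%, the multi-step checkout 139/413 = 33.7% → Flow B
Social: Flow B 41/53 = 77.4%, the multi-step checkout 71/109 = 65.1% → Flow B
Overall: Flow B 1402/3756 = 37.3%, the multi-step checkout 932/3261 = 28.6% → Flow B
Flow B wins overall and in every traffic group — no reversal.

Yes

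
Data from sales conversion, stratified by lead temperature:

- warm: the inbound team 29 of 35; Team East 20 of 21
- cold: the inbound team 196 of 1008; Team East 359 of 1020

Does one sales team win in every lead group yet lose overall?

No

Warm: the inbound team 29/35 = 82.9%, Team East 20/21 = 95.2% → Team East
Cold: the inbound team 196/1008 = 19.4%, Team East 359/1020 = 35.2% → Team East
Overall: the inbound team 225/1043 = 21.6%, Team East 379/1041 = 36.4% → Team East
Team East wins overall and in every lead group — no reversal.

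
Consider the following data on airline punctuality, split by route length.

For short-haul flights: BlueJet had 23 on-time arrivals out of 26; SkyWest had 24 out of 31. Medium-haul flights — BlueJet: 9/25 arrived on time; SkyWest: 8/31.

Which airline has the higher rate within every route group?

BlueJet

Short-haul: BlueJet 23/26 = 88.5%, SkyWest 24/31 = 77.4% → BlueJet
Medium-haul: BlueJet 9/25 = 36.0%, SkyWest 8/31 = 25.8% → BlueJet
BlueJet has the higher rate in both groups.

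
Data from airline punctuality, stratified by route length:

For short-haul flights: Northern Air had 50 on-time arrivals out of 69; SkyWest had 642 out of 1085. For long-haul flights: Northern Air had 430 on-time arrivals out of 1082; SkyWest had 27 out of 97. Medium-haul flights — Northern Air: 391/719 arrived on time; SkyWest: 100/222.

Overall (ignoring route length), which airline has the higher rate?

Short-haul: Northern Air 50/69 = 72.5%, SkyWest 642/1085 = 59.2% → Northern Air
Long-haul: Northern Air 430/1082 = 39.7%, SkyWest 27/97 = 27.8% → Northern Air
Medium-haul: Northern Air 391/719 = 54.4%, SkyWest 100/222 = 45.0% → Northern Air
Overall: Northern Air 871/1870 = 46.6%, SkyWest 769/1404 = 54.8% → SkyWest
(Northern Air wins every route group but SkyWest wins overall — Northern Air's flights skew toward the low-rate long-haul group.)

SkyWest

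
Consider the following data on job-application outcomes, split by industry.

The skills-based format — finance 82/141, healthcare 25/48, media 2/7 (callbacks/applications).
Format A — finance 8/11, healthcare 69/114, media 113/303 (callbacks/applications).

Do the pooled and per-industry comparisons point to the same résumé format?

Finance: the skills-based format 82/141 = 58.2%, Format A 8/11 = 72.7% → Format A
Healthcare: the skills-based format 25/48 = 52.1%, Format A 69/114 = 60.5% → Format A
Media: the skills-based format 2/7 = 28.6%, Format A 113/303 = 37.3% → Format A
Overall: the skills-based format 109/196 = 55.6%, Format A 190/428 = 44.4% → the skills-based format
Format A wins each industry group but the skills-based format wins overall — the comparison reverses. Format A's applications skew toward media, which has a lower base rate.

No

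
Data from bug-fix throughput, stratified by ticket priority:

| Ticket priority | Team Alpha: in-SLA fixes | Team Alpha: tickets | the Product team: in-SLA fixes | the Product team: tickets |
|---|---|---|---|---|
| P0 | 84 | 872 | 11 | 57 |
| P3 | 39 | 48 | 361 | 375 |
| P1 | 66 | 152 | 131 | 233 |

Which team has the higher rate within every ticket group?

the Product team

P0: Team Alpha 84/872 = 9.6%, the Product team 11/57 = 19.3% → the Product team
P3: Team Alpha 39/48 = 81.2%, the Product team 361/375 = 96.3% → the Product team
P1: Team Alpha 66/152 = 43.4%, the Product team 131/233 = 56.2% → the Product team
The Product team has the higher rate in all 3 groups.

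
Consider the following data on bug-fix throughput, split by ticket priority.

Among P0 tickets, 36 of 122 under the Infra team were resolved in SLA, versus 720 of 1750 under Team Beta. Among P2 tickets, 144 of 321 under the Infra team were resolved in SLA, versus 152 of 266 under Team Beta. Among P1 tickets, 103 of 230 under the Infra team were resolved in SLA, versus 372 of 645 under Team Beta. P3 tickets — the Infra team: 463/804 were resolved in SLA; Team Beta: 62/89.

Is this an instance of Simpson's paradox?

P0: the Infra team 36/122 = 29.5%, Team Beta 720/1750 = 41.1% → Team Beta
P2: the Infra team 144/321 = 44.9%, Team Beta 152/266 = 57.1% → Team Beta
P1: the Infra team 103/230 = 44.8%, Team Beta 372/645 = 57.7% → Team Beta
P3: the Infra team 463/804 = 57.6%, Team Beta 62/89 = 69.7% → Team Beta
Overall: the Infra team 746/1477 = 50.5%, Team Beta 1306/2750 = 47.5% → the Infra team
Team Beta wins each ticket group but the Infra team wins overall — the comparison reverses. Team Beta's tickets skew toward P0, which has a lower base rate.

Yes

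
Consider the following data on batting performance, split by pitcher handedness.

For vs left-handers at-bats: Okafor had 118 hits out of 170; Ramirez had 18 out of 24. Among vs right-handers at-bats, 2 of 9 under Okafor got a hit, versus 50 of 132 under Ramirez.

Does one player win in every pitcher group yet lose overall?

Yes

Vs left-handers: Okafor 118/170 = 69.4%, Ramirez 18/24 = 75.0% → Ramirez
Vs right-handers: Okafor 2/9 = 22.2%, Ramirez 50/132 = 37.9% → Ramirez
Overall: Okafor 120/179 = 67.0%, Ramirez 68/156 = 43.6% → Okafor
Ramirez wins each pitcher group but Okafor wins overall — the comparison reverses. Ramirez's at-bats skew toward vs right-handers, which has a lower base rate.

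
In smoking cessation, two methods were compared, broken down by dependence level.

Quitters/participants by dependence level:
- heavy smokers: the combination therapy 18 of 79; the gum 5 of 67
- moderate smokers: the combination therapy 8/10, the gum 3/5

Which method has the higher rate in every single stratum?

Heavy smokers: the combination therapy 18/79 = 22.8%, the gum 5/67 = 7.5% → the combination therapy
Moderate smokers: the combination therapy 8/10 = 80.0%, the gum 3/5 = 60.0% → the combination therapy
The combination therapy has the higher rate in both groups.

the combination therapy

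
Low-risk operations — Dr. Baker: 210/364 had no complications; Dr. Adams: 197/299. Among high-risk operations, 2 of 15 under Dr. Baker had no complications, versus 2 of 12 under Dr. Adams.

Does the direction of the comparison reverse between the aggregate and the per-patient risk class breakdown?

Low-risk: Dr. Baker 210/364 = 57.7%, Dr. Adams 197/299 = 65.9% → Dr. Adams
High-risk: Dr. Baker 2/15 = 13.3%, Dr. Adams 2/12 = 16.7% → Dr. Adams
Overall: Dr. Baker 212/379 = 55.9%, Dr. Adams 199/311 = 64.0% → Dr. Adams
Dr. Adams wins overall and in every patient risk group — no reversal.

No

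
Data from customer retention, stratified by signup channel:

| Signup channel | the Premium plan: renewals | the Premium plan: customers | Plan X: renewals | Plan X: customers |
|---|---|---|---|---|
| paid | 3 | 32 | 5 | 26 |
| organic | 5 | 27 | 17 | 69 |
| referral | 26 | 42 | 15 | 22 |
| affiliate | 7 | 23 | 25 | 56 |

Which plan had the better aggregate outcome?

Paid: the Premium plan 3/32 = 9.4%, Plan X 5/26 = 19.2% → Plan X
Organic: the Premium plan 5/27 = 18.5%, Plan X 17/69 = 24.6% → Plan X
Referral: the Premium plan 26/42 = 61.9%, Plan X 15/22 = 68.2% → Plan X
Affiliate: the Premium plan 7/23 = 30.4%, Plan X 25/56 = 44.6% → Plan X
Overall: the Premium plan 41/124 = 33.1%, Plan X 62/173 = 35.8% → Plan X

Plan X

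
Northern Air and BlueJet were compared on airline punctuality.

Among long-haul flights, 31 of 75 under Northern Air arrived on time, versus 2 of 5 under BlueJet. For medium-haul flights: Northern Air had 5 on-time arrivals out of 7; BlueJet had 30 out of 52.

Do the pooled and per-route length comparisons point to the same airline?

Long-haul: Northern Air 31/75 = 41.3%, BlueJet 2/5 = 40.0% → Northern Air
Medium-haul: Northern Air 5/7 = 71.4%, BlueJet 30/52 = 57.7% → Northern Air
Overall: Northern Air 36/82 = 43.9%, BlueJet 32/57 = 56.1% → BlueJet
Northern Air wins each route group but BlueJet wins overall — the comparison reverses. Northern Air's flights skew toward long-haul, which has a lower base rate.

No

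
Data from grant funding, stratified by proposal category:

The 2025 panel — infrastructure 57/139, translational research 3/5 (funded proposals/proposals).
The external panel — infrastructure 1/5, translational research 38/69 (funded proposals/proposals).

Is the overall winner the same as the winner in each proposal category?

No

Infrastructure: the 2025 panel 57/139 = 41.0%, the external panel 1/5 = 20.0% → the 2025 panel
Translational research: the 2025 panel 3/5 = 60.0%, the external panel 38/69 = 55.1% → the 2025 panel
Overall: the 2025 panel 60/144 = 41.7%, the external panel 39/74 = 52.7% → the external panel
The 2025 panel wins each proposal group but the external panel wins overall — the comparison reverses. The 2025 panel's proposals skew toward infrastructure, which has a lower base rate.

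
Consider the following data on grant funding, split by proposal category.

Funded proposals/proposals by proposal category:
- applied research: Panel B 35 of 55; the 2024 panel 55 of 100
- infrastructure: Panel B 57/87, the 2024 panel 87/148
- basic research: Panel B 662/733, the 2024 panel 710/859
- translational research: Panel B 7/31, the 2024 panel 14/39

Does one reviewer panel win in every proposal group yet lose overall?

No

Applied research: Panel B 35/55 = 63.6%, the 2024 panel 55/100 = 55.0% → Panel B
Infrastructure: Panel B 57/87 = 65.5%, the 2024 panel 87/148 = 58.8% → Panel B
Basic research: Panel B 662/733 = 90.3%, the 2024 panel 710/859 = 82.7% → Panel B
Translational research: Panel B 7/31 = 22.6%, the 2024 panel 14/39 = 35.9% → the 2024 panel
Overall: Panel B 761/906 = 84.0%, the 2024 panel 866/1146 = 75.6% → Panel B
Neither sweeps: Panel B wins 3 of 4 groups, the 2024 panel wins 1. Panel B wins overall but not every group — no Simpson reversal.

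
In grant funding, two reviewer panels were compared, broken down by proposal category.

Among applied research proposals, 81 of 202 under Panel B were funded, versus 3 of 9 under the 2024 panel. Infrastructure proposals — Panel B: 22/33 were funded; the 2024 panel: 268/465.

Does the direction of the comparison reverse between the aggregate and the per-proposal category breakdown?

Applied research: Panel B 81/202 = 40.1%, the 2024 panel 3/9 = 33.3% → Panel B
Infrastructure: Panel B 22/33 = 66.7%, the 2024 panel 268/465 = 57.6% → Panel B
Overall: Panel B 103/235 = 43.8%, the 2024 panel 271/474 = 57.2% → the 2024 panel
Panel B wins each proposal group but the 2024 panel wins overall — the comparison reverses. Panel B's proposals skew toward applied research, which has a lower base rate.

Yes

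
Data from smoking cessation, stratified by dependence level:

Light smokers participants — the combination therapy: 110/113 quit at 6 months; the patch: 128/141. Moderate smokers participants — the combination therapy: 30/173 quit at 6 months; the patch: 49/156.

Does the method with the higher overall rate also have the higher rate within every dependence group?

No

Light smokers: the combination therapy 110/113 = 97.3%, the patch 128/141 = 90.8% → the combination therapy
Moderate smokers: the combination therapy 30/173 = 17.3%, the patch 49/156 = 31.4% → the patch
Overall: the combination therapy 140/286 = 49.0%, the patch 177/297 = 59.6% → the patch
Neither sweeps: the combination therapy wins 1 of 2 groups, the patch wins 1. The patch wins overall but not every group — no Simpson reversal.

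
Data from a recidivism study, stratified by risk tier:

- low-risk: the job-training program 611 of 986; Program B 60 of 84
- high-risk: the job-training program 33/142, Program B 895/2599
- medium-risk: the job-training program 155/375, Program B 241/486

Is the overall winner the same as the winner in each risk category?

Low-risk: the job-training program 611/986 = 62.0%, Program B 60/84 = 71.4% → Program B
High-risk: the job-training program 33/142 = 23.2%, Program B 895/2599 = 34.4% → Program B
Medium-risk: the job-training program 155/375 = 41.3%, Program B 241/486 = 49.6% → Program B
Overall: the job-training program 799/1503 = 53.2%, Program B 1196/3169 = 37.7% → the job-training program
Program B wins each risk group but the job-training program wins overall — the comparison reverses. Program B's participants skew toward high-risk, which has a lower base rate.

No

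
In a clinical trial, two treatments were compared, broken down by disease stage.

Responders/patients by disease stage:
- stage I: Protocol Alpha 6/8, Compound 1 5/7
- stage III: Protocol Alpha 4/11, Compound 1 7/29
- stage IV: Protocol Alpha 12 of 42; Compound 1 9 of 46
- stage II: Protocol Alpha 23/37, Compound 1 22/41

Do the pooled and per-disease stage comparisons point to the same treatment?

Stage I: Protocol Alpha 6/8 = 75.0%, Compound 1 5/7 = 71.4% → Protocol Alpha
Stage III: Protocol Alpha 4/11 = 36.4%, Compound 1 7/29 = 24.1% → Protocol Alpha
Stage IV: Protocol Alpha 12/42 = 28.6%, Compound 1 9/46 = 19.6% → Protocol Alpha
Stage II: Protocol Alpha 23/37 = 62.2%, Compound 1 22/41 = 53.7% → Protocol Alpha
Overall: Protocol Alpha 45/98 = 45.9%, Compound 1 43/123 = 35.0% → Protocol Alpha
Protocol Alpha wins overall and in every disease group — no reversal.

Yes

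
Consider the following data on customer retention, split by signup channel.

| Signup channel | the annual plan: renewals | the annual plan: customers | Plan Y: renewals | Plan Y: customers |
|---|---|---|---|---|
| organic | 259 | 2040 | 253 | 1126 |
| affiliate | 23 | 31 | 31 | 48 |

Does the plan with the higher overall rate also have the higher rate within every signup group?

No

Organic: the annual plan 259/2040 = 12.7%, Plan Y 253/1126 = 22.5% → Plan Y
Affiliate: the annual plan 23/31 = 74.2%, Plan Y 31/48 = 64.6% → the annual plan
Overall: the annual plan 282/2071 = 13.6%, Plan Y 284/1174 = 24.2% → Plan Y
Neither sweeps: the annual plan wins 1 of 2 groups, Plan Y wins 1. Plan Y wins overall but not every group — no Simpson reversal.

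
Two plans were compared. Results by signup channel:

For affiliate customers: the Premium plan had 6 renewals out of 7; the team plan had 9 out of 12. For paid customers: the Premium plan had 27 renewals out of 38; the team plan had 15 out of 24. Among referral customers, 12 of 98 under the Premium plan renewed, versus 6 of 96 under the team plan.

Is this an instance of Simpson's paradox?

Affiliate: the Premium plan 6/7 = 85.7%, the team plan 9/12 = 75.0% → the Premium plan
Paid: the Premium plan 27/38 = 71.1%, the team plan 15/24 = 62.5% → the Premium plan
Referral: the Premium plan 12/98 = 12.2%, the team plan 6/96 = 6.2% → the Premium plan
Overall: the Premium plan 45/143 = 31.5%, the team plan 30/132 = 22.7% → the Premium plan
The Premium plan wins overall and in every signup group — no reversal.

No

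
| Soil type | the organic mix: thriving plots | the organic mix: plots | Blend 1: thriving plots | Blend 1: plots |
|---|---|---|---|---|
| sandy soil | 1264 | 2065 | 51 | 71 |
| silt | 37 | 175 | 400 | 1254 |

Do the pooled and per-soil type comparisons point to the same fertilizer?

Sandy soil: the organic mix 1264/2065 = 61.2%, Blend 1 51/71 = 71.8% → Blend 1
Silt: the organic mix 37/175 = 21.1%, Blend 1 400/1254 = 31.9% → Blend 1
Overall: the organic mix 1301/2240 = 58.1%, Blend 1 451/1325 = 34.0% → the organic mix
Blend 1 wins each soil group but the organic mix wins overall — the comparison reverses. Blend 1's plots skew toward silt, which has a lower base rate.

No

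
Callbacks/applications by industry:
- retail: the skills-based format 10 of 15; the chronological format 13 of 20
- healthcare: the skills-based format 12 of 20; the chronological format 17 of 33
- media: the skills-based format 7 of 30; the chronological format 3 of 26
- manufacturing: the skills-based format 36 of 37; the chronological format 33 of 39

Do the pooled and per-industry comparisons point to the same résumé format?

Retail: the skills-based format 10/15 = 66.7%, the chronological format 13/20 = 65.0% → the skills-based format
Healthcare: the skills-based format 12/20 = 60.0%, the chronological format 17/33 = 51.5% → the skills-based format
Media: the skills-based format 7/30 = 23.3%, the chronological format 3/26 = 11.5% → the skills-based format
Manufacturing: the skills-based format 36/37 = 97.3%, the chronological format 33/39 = 84.6% → the skills-based format
Overall: the skills-based format 65/102 = 63.7%, the chronological format 66/118 = 55.9% → the skills-based format
The skills-based format wins overall and in every industry group — no reversal.

Yes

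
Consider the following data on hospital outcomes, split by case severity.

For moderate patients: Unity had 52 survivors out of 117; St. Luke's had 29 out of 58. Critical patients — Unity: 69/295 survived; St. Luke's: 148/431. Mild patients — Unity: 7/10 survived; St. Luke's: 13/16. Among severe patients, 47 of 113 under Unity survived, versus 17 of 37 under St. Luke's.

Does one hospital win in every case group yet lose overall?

Moderate: Unity 52/117 = 44.4%, St. Luke's 29/58 = 50.0% → St. Luke's
Critical: Unity 69/295 = 23.4%, St. Luke's 148/431 = 34.3% → St. Luke's
Mild: Unity 7/10 = 70.0%, St. Luke's 13/16 = 81.2% → St. Luke's
Severe: Unity 47/113 = 41.6%, St. Luke's 17/37 = 45.9% → St. Luke's
Overall: Unity 175/535 = 32.7%, St. Luke's 207/542 = 38.2% → St. Luke's
St. Luke's wins overall and in every case group — no reversal.

No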